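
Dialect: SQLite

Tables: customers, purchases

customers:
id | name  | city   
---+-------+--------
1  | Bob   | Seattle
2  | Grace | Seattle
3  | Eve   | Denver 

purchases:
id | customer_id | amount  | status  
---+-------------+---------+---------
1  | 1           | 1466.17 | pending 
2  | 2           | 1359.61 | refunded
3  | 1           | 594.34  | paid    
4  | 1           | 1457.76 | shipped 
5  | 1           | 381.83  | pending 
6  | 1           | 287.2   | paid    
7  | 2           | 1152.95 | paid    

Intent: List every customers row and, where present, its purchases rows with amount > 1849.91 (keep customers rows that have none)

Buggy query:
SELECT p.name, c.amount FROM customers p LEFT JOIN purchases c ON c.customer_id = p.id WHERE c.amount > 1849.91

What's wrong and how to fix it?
Bug: Filtering c.amount in WHERE discards the NULL rows produced by LEFT JOIN, turning it into an inner join

Fix: Put 'c.amount > 1849.91' in the JOIN's ON clause instead of WHERE

Corrected query:
SELECT p.name, c.amount FROM customers p LEFT JOIN purchases c ON c.customer_id = p.id AND c.amount > 1849.91

Result:
name  | amount
------+-------
Bob   | NULL  
Grace | NULL  
Eve   | NULL  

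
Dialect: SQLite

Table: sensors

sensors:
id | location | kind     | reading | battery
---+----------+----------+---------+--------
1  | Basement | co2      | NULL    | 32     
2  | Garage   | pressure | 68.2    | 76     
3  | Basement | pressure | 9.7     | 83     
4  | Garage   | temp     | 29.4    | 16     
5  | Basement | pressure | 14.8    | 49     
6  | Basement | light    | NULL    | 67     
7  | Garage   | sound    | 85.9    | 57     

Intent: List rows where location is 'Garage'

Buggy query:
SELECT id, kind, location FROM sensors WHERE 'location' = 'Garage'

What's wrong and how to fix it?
Bug: Single quotes denote string literals in SQL; the column name is being compared as a constant string

Fix: Remove the quotes around the column name (or use double quotes for an identifier)

Corrected query:
SELECT id, kind, location FROM sensors WHERE location = 'Garage'

Result:
id | kind     | location
---+----------+---------
2  | pressure | Garage  
4  | temp     | Garage  
7  | sound    | Garage  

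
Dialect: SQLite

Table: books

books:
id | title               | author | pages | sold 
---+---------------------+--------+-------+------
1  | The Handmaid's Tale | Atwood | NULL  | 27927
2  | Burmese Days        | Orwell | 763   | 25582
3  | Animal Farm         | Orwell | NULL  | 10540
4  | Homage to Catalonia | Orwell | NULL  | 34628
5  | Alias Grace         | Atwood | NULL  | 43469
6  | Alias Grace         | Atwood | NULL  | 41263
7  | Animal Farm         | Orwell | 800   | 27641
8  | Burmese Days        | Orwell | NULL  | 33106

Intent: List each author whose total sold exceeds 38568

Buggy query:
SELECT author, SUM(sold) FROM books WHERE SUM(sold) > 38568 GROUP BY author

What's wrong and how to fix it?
Bug: WHERE runs before GROUP BY, so aggregates aren't available there

Fix: Move the aggregate condition to a HAVING clause

Corrected query:
SELECT author, SUM(sold) FROM books GROUP BY author HAVING SUM(sold) > 38568

Result:
author | SUM(sold)
-------+----------
Atwood | 112659   
Orwell | 131497   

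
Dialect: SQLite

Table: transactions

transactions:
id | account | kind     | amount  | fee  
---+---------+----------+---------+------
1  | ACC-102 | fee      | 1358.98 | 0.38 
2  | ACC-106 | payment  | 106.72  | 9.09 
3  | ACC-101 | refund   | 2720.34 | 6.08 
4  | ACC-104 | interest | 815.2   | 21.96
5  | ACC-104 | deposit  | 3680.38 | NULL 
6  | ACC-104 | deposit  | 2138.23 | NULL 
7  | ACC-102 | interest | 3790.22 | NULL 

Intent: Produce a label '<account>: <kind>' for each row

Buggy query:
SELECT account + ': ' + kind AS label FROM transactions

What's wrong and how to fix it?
Bug: SQLite uses || for string concatenation; + coerces text to numbers (yielding 0)

Fix: Replace + with || to concatenate text

Corrected query:
SELECT account || ': ' || kind AS label FROM transactions

Result:
label            
-----------------
ACC-102: fee     
ACC-106: payment 
ACC-101: refund  
ACC-104: interest
ACC-104: deposit 
ACC-104: deposit 
ACC-102: interest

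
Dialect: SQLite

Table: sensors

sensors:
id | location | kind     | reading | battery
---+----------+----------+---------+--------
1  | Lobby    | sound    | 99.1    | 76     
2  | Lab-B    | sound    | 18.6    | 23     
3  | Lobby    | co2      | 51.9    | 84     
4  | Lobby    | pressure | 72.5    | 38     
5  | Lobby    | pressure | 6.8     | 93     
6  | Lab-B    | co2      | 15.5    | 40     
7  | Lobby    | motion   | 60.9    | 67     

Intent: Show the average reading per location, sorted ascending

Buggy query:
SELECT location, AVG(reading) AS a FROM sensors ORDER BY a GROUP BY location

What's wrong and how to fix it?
Bug: ORDER BY appears before GROUP BY; SQL clause order requires GROUP BY first

Fix: Reorder: SELECT … FROM … GROUP BY … ORDER BY …

Corrected query:
SELECT location, AVG(reading) AS a FROM sensors GROUP BY location ORDER BY a

Result:
location | a    
---------+------
Lab-B    | 17.05
Lobby    | 58.24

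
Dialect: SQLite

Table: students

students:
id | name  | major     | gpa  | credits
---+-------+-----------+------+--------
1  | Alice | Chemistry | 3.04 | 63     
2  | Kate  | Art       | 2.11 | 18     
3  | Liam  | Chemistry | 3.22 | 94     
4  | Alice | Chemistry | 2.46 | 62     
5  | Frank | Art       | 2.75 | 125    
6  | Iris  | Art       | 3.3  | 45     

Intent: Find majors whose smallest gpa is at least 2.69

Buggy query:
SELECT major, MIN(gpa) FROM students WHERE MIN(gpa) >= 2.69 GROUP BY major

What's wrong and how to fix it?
Bug: Aggregates like MIN are computed per group after WHERE runs

Fix: Replace WHERE with HAVING after the GROUP BY

Corrected query:
SELECT major, MIN(gpa) FROM students GROUP BY major HAVING MIN(gpa) >= 2.69

Result:
(no rows)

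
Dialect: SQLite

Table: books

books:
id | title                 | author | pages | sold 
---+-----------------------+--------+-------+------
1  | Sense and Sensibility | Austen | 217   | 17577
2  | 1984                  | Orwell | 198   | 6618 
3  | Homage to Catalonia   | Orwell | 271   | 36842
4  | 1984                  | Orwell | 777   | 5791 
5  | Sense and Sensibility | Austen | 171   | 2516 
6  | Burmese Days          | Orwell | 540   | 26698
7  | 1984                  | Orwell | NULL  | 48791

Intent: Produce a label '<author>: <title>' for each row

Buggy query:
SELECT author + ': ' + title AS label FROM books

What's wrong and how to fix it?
Bug: SQLite uses || for string concatenation; + coerces text to numbers (yielding 0)

Fix: Replace + with || to concatenate text

Corrected query:
SELECT author || ': ' || title AS label FROM books

Result:
label                        
-----------------------------
Austen: Sense and Sensibility
Orwell: 1984                 
Orwell: Homage to Catalonia  
Orwell: 1984                 
Austen: Sense and Sensibility
Orwell: Burmese Days         
Orwell: 1984                 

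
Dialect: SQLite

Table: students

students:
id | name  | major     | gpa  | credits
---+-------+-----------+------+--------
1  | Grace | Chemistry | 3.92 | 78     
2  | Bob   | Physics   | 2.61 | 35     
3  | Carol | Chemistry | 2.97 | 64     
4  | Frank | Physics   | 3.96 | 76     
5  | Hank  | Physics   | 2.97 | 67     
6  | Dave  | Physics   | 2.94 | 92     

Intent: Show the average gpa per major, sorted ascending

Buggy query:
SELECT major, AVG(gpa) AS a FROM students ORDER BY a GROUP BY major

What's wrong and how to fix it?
Bug: GROUP BY must precede ORDER BY

Fix: Reorder: SELECT … FROM … GROUP BY … ORDER BY …

Corrected query:
SELECT major, AVG(gpa) AS a FROM students GROUP BY major ORDER BY a

Result:
major     | a    
----------+------
Physics   | 3.12 
Chemistry | 3.445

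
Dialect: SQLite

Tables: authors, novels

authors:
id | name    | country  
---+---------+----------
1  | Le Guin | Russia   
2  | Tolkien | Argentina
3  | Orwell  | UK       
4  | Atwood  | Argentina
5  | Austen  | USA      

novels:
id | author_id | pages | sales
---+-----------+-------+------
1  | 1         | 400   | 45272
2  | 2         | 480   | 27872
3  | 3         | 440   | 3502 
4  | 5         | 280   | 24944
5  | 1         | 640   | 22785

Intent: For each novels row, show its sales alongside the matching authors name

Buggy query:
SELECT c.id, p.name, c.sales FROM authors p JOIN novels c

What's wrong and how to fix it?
Bug: Missing join condition: each novels row is matched to all authors rows instead of just its own

Fix: Specify the join condition linking the foreign key to the parent id

Corrected query:
SELECT c.id, p.name, c.sales FROM authors p JOIN novels c ON c.author_id = p.id

Result:
id | name    | sales
---+---------+------
1  | Le Guin | 45272
2  | Tolkien | 27872
3  | Orwell  | 3502 
4  | Austen  | 24944
5  | Le Guin | 22785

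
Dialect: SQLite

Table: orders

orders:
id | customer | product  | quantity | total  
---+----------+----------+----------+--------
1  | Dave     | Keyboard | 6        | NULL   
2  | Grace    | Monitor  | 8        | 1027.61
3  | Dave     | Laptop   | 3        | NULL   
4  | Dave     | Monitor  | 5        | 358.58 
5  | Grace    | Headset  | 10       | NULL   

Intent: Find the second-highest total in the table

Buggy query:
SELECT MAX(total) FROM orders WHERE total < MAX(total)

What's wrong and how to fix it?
Bug: MAX(total) on the right of the comparison is an aggregate-in-WHERE error

Fix: Put the inner MAX in a scalar subquery

Corrected query:
SELECT MAX(total) FROM orders WHERE total < (SELECT MAX(total) FROM orders)

Result:
MAX(total)
----------
358.58    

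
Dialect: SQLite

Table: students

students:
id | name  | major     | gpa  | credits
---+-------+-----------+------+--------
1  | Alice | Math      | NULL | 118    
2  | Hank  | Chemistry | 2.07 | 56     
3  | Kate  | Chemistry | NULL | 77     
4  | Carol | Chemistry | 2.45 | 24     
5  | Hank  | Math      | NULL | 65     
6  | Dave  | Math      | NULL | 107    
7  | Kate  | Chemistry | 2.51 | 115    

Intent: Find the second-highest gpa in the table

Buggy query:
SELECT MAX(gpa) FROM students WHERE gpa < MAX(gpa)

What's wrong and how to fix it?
Bug: The inner MAX is an aggregate inside WHERE, which is not allowed

Fix: Compute the overall MAX in a subquery, then take MAX of rows below it

Corrected query:
SELECT MAX(gpa) FROM students WHERE gpa < (SELECT MAX(gpa) FROM students)

Result:
MAX(gpa)
--------
2.45    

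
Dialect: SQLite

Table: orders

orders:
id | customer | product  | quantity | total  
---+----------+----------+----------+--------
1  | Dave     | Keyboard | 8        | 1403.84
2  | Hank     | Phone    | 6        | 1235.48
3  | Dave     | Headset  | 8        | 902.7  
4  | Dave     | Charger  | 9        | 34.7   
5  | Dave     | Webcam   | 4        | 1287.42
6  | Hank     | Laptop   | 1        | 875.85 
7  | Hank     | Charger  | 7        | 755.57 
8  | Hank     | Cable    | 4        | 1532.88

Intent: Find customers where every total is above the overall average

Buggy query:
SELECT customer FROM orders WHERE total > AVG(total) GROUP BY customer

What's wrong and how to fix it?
Bug: WHERE evaluates per row before aggregation, so AVG() is unavailable

Fix: Use a subquery for AVG and a HAVING MIN(...) filter so the condition holds for every row in the group

Corrected query:
SELECT customer FROM orders GROUP BY customer HAVING MIN(total) > (SELECT AVG(total) FROM orders)

Result:
(no rows)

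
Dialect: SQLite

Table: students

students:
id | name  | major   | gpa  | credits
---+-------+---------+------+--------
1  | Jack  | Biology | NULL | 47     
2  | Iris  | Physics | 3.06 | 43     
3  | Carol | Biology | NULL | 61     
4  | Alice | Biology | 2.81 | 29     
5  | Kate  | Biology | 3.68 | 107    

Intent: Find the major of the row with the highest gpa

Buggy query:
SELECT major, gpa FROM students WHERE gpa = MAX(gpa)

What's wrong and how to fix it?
Bug: MAX(gpa) is an aggregate and cannot be used directly in WHERE

Fix: Use a subquery: WHERE gpa = (SELECT MAX(gpa) FROM students)

Corrected query:
SELECT major, gpa FROM students WHERE gpa = (SELECT MAX(gpa) FROM students)

Result:
major   | gpa 
--------+-----
Biology | 3.68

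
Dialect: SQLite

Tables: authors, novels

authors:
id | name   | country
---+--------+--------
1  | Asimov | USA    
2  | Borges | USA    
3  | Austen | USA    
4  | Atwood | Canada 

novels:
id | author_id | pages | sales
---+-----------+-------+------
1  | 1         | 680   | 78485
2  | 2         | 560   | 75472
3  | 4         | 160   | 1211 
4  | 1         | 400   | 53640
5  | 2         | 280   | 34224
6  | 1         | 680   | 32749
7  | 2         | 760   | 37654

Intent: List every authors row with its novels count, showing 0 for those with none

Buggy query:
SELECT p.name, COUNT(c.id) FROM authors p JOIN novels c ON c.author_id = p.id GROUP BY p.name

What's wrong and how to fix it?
Bug: INNER JOIN drops authors rows that have no matching novels rows

Fix: Use LEFT JOIN so parents without children still appear (COUNT(c.id) gives 0)

Corrected query:
SELECT p.name, COUNT(c.id) FROM authors p LEFT JOIN novels c ON c.author_id = p.id GROUP BY p.name

Result:
name   | COUNT(c.id)
-------+------------
Asimov | 3          
Atwood | 1          
Austen | 0          
Borges | 3          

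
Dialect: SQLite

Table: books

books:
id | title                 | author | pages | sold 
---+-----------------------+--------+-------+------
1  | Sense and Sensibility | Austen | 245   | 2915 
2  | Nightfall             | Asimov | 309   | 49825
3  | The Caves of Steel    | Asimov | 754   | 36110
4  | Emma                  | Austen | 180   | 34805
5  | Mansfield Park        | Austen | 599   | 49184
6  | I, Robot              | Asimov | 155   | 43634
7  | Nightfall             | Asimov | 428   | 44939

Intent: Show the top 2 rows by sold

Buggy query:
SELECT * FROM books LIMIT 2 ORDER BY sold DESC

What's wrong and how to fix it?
Bug: LIMIT must come after ORDER BY

Fix: Swap the clauses: ORDER BY first, then LIMIT

Corrected query:
SELECT * FROM books ORDER BY sold DESC LIMIT 2

Result:
id | title          | author | pages | sold 
---+----------------+--------+-------+------
2  | Nightfall      | Asimov | 309   | 49825
5  | Mansfield Park | Austen | 599   | 49184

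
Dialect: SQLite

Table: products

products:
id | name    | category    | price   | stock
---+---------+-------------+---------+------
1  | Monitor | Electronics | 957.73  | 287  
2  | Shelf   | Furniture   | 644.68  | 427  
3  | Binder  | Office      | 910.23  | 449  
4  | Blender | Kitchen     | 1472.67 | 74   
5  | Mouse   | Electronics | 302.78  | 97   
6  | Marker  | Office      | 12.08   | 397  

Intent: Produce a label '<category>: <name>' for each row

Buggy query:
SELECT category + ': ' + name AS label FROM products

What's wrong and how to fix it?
Bug: SQLite uses || for string concatenation; + coerces text to numbers (yielding 0)

Fix: Replace + with || to concatenate text

Corrected query:
SELECT category || ': ' || name AS label FROM products

Result:
label               
--------------------
Electronics: Monitor
Furniture: Shelf    
Office: Binder      
Kitchen: Blender    
Electronics: Mouse  
Office: Marker      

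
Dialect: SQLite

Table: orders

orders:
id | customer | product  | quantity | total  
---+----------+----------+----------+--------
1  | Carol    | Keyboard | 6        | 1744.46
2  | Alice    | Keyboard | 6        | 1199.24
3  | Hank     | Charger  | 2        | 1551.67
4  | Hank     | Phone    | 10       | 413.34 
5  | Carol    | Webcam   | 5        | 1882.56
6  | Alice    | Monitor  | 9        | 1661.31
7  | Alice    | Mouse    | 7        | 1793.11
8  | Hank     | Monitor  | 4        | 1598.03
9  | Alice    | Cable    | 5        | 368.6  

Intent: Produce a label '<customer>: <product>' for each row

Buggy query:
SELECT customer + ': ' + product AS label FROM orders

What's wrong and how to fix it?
Bug: SQLite uses || for string concatenation; + coerces text to numbers (yielding 0)

Fix: Use the || operator for string concatenation

Corrected query:
SELECT customer || ': ' || product AS label FROM orders

Result:
label          
---------------
Carol: Keyboard
Alice: Keyboard
Hank: Charger  
Hank: Phone    
Carol: Webcam  
Alice: Monitor 
Alice: Mouse   
Hank: Monitor  
Alice: Cable   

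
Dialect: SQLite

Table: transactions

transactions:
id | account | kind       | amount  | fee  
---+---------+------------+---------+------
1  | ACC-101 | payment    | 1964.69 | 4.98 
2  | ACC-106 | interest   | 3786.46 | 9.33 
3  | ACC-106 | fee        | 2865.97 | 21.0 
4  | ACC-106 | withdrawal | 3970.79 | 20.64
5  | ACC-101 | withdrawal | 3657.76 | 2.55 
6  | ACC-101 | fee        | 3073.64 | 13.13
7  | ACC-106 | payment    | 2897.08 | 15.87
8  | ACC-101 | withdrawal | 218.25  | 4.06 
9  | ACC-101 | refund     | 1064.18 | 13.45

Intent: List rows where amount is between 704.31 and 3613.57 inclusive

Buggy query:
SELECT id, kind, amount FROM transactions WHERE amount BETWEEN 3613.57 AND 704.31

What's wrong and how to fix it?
Bug: The bounds are reversed; BETWEEN a AND b requires a <= b to match anything

Fix: Write BETWEEN 704.31 AND 3613.57

Corrected query:
SELECT id, kind, amount FROM transactions WHERE amount BETWEEN 704.31 AND 3613.57

Result:
id | kind    | amount 
---+---------+--------
1  | payment | 1964.69
3  | fee     | 2865.97
6  | fee     | 3073.64
7  | payment | 2897.08
9  | refund  | 1064.18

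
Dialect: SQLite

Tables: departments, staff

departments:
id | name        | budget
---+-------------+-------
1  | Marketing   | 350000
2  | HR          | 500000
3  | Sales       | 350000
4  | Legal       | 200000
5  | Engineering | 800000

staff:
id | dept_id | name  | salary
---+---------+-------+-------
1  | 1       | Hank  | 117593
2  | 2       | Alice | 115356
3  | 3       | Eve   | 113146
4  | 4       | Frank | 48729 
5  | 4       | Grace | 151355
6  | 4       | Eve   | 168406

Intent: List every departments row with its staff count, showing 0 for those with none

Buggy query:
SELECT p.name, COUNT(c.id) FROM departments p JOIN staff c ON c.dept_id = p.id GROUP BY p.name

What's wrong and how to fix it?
Bug: An inner join excludes parents with zero children

Fix: Use LEFT JOIN so parents without children still appear (COUNT(c.id) gives 0)

Corrected query:
SELECT p.name, COUNT(c.id) FROM departments p LEFT JOIN staff c ON c.dept_id = p.id GROUP BY p.name

Result:
name        | COUNT(c.id)
------------+------------
Engineering | 0          
HR          | 1          
Legal       | 3          
Marketing   | 1          
Sales       | 1          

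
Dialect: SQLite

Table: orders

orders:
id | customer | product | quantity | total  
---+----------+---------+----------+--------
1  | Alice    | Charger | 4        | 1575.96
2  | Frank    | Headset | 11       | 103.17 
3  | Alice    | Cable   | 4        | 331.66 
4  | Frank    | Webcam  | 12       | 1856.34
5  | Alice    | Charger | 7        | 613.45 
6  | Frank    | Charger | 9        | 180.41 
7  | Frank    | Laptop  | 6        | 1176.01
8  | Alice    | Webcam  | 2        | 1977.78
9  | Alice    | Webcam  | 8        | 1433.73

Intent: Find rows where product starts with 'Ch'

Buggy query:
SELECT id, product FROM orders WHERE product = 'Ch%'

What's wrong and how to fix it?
Bug: '=' compares the literal string including the % character; pattern matching needs LIKE

Fix: Use LIKE for wildcard pattern matching

Corrected query:
SELECT id, product FROM orders WHERE product LIKE 'Ch%'

Result:
id | product
---+--------
1  | Charger
5  | Charger
6  | Charger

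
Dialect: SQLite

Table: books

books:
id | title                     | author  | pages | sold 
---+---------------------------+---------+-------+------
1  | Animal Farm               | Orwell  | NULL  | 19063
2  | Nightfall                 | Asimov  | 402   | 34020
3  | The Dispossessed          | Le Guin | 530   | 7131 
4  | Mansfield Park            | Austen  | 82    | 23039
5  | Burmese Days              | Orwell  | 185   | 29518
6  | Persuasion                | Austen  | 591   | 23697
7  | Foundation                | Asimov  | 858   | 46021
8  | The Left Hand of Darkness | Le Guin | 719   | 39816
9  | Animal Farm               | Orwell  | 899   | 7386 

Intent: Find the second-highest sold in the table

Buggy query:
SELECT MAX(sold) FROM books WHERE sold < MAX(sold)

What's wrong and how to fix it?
Bug: The inner MAX is an aggregate inside WHERE, which is not allowed

Fix: Put the inner MAX in a scalar subquery

Corrected query:
SELECT MAX(sold) FROM books WHERE sold < (SELECT MAX(sold) FROM books)

Result:
MAX(sold)
---------
39816    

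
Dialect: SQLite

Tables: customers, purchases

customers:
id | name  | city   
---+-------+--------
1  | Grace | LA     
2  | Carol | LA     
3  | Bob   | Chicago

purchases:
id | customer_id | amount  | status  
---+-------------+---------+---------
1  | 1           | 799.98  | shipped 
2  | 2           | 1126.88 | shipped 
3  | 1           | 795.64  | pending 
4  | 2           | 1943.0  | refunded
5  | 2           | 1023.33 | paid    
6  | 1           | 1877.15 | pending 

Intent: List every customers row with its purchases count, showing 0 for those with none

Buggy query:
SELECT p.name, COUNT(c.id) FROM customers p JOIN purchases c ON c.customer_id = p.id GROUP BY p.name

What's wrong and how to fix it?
Bug: INNER JOIN drops customers rows that have no matching purchases rows

Fix: Switch to LEFT JOIN to retain unmatched parent rows

Corrected query:
SELECT p.name, COUNT(c.id) FROM customers p LEFT JOIN purchases c ON c.customer_id = p.id GROUP BY p.name

Result:
name  | COUNT(c.id)
------+------------
Bob   | 0          
Carol | 3          
Grace | 3          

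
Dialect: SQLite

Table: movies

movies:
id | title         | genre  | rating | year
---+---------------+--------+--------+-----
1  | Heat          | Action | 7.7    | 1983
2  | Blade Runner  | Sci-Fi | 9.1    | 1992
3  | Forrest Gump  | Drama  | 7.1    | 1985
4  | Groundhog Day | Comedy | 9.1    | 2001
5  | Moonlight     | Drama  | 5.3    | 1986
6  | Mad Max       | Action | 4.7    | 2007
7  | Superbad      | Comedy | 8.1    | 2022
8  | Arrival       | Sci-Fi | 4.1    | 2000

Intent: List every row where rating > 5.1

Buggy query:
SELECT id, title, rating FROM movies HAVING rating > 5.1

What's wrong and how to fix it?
Bug: This is a non-aggregate query (no GROUP BY, no aggregates), so in SQLite the HAVING clause is invalid here; a row-level condition belongs in WHERE

Fix: Use WHERE for row-level filtering

Corrected query:
SELECT id, title, rating FROM movies WHERE rating > 5.1

Result:
id | title         | rating
---+---------------+-------
1  | Heat          | 7.7   
2  | Blade Runner  | 9.1   
3  | Forrest Gump  | 7.1   
4  | Groundhog Day | 9.1   
5  | Moonlight     | 5.3   
7  | Superbad      | 8.1   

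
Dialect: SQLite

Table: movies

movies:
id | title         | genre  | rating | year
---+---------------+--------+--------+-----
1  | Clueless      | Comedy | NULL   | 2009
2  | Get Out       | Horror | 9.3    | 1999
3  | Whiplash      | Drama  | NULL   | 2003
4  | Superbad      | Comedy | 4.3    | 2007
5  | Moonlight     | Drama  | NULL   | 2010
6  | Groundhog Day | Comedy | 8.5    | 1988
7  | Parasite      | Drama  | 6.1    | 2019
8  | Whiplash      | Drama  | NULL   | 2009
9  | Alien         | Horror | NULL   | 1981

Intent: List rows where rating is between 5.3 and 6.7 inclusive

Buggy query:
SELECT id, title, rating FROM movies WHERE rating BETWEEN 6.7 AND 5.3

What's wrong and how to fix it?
Bug: The bounds are reversed; BETWEEN a AND b requires a <= b to match anything

Fix: Swap the bounds so the smaller value comes first

Corrected query:
SELECT id, title, rating FROM movies WHERE rating BETWEEN 5.3 AND 6.7

Result:
id | title    | rating
---+----------+-------
7  | Parasite | 6.1   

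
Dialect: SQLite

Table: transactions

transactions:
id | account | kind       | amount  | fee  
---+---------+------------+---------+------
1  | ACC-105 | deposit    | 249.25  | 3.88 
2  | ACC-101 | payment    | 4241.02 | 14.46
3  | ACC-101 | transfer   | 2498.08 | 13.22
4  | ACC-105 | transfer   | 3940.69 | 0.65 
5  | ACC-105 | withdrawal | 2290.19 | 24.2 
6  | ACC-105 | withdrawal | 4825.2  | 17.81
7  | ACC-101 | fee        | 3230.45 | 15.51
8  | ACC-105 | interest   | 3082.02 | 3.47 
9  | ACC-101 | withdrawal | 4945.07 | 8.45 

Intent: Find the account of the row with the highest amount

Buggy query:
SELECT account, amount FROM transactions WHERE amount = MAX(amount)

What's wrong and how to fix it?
Bug: MAX(amount) is an aggregate and cannot be used directly in WHERE

Fix: Use a subquery: WHERE amount = (SELECT MAX(amount) FROM transactions)

Corrected query:
SELECT account, amount FROM transactions WHERE amount = (SELECT MAX(amount) FROM transactions)

Result:
account | amount 
--------+--------
ACC-101 | 4945.07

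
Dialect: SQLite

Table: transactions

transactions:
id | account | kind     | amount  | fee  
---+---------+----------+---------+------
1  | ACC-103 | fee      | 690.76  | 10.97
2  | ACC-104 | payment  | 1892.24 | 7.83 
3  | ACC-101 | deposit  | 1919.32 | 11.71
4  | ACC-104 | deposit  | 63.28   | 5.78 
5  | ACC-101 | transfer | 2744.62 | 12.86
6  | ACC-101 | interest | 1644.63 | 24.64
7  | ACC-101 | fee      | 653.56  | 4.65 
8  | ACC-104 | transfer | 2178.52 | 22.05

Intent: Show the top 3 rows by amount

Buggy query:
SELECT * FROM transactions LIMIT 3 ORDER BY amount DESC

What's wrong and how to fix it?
Bug: LIMIT must come after ORDER BY

Fix: Sort with ORDER BY, then apply LIMIT

Corrected query:
SELECT * FROM transactions ORDER BY amount DESC LIMIT 3

Result:
id | account | kind     | amount  | fee  
---+---------+----------+---------+------
5  | ACC-101 | transfer | 2744.62 | 12.86
8  | ACC-104 | transfer | 2178.52 | 22.05
3  | ACC-101 | deposit  | 1919.32 | 11.71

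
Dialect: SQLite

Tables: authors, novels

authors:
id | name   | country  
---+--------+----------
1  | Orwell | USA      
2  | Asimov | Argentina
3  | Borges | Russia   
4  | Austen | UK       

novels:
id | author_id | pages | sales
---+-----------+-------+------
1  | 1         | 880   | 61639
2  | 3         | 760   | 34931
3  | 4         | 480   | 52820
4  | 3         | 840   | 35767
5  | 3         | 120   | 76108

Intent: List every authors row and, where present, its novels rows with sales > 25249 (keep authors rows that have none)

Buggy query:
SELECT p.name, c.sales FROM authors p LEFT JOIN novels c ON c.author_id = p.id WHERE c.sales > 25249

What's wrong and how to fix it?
Bug: Filtering c.sales in WHERE discards the NULL rows produced by LEFT JOIN, turning it into an inner join

Fix: Put 'c.sales > 25249' in the JOIN's ON clause instead of WHERE

Corrected query:
SELECT p.name, c.sales FROM authors p LEFT JOIN novels c ON c.author_id = p.id AND c.sales > 25249

Result:
name   | sales
-------+------
Orwell | 61639
Asimov | NULL 
Borges | 34931
Borges | 35767
Borges | 76108
Austen | 52820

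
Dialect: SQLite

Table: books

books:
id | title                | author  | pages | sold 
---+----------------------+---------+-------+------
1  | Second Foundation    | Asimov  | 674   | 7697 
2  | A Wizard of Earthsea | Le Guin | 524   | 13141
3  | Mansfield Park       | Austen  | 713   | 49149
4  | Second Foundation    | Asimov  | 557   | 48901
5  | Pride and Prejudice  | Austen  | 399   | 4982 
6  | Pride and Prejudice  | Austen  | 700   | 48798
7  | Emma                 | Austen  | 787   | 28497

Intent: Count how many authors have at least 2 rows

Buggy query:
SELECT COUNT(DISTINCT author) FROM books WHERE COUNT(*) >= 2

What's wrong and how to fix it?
Bug: COUNT(*) cannot appear in WHERE; the per-group count doesn't exist yet

Fix: Group first with HAVING COUNT(*) >= 2, then COUNT the resulting groups

Corrected query:
SELECT COUNT(*) FROM (SELECT author FROM books GROUP BY author HAVING COUNT(*) >= 2)

Result:
COUNT(*)
--------
2       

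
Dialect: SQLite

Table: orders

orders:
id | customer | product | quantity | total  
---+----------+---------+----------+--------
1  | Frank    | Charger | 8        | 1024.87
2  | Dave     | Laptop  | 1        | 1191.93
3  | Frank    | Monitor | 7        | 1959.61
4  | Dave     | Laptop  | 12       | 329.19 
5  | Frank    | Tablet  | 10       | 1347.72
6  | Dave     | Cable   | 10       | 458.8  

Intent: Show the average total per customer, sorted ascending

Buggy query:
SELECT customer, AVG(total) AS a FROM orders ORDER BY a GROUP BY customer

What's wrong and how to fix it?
Bug: ORDER BY appears before GROUP BY; SQL clause order requires GROUP BY first

Fix: Reorder: SELECT … FROM … GROUP BY … ORDER BY …

Corrected query:
SELECT customer, AVG(total) AS a FROM orders GROUP BY customer ORDER BY a

Result:
customer | a          
---------+------------
Dave     | 659.973333 
Frank    | 1444.066667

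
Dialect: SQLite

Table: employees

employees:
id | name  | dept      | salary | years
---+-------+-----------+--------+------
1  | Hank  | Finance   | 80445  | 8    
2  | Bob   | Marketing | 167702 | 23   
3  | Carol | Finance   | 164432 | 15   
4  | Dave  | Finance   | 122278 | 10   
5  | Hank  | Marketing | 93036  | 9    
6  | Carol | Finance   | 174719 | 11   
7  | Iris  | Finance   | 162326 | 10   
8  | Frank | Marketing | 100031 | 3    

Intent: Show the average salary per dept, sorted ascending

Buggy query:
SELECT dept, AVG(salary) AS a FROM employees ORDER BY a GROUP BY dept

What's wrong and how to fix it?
Bug: ORDER BY appears before GROUP BY; SQL clause order requires GROUP BY first

Fix: Reorder: SELECT … FROM … GROUP BY … ORDER BY …

Corrected query:
SELECT dept, AVG(salary) AS a FROM employees GROUP BY dept ORDER BY a

Result:
dept      | a            
----------+--------------
Marketing | 120256.333333
Finance   | 140840       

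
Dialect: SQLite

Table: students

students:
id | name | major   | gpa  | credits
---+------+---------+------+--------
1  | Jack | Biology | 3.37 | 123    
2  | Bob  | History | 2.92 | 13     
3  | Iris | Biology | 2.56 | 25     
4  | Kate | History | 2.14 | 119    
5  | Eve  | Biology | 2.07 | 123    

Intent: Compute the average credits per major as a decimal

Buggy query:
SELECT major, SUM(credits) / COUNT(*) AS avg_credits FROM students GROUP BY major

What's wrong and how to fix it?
Bug: Both operands are integers, so '/' performs integer division and truncates

Fix: Multiply by 1.0 (or CAST to REAL) to force floating-point division

Corrected query:
SELECT major, SUM(credits) * 1.0 / COUNT(*) AS avg_credits FROM students GROUP BY major

Result:
major   | avg_credits
--------+------------
Biology | 90.333333  
History | 66         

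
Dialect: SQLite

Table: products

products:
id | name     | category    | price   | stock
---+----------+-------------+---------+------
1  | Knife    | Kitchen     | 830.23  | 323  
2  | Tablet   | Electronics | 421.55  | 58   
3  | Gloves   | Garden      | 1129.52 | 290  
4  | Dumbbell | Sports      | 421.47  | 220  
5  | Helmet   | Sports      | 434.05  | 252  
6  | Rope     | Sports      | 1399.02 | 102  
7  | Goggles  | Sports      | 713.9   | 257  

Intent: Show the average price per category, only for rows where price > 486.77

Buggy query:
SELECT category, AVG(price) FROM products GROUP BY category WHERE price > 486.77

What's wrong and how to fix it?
Bug: WHERE cannot follow GROUP BY

Fix: Move the WHERE clause before GROUP BY

Corrected query:
SELECT category, AVG(price) FROM products WHERE price > 486.77 GROUP BY category

Result:
category | AVG(price)
---------+-----------
Garden   | 1129.52   
Kitchen  | 830.23    
Sports   | 1056.46   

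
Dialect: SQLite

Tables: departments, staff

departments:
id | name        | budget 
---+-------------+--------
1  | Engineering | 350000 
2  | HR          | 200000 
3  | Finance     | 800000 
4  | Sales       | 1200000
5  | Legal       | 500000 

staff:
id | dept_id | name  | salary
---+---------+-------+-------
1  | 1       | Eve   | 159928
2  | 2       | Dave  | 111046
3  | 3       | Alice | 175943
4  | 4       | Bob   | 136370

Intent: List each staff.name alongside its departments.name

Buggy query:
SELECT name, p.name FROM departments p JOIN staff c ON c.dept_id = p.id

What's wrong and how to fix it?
Bug: 'name' exists in both joined tables, so the database can't tell which one is meant

Fix: Qualify the column with its table alias (c.name)

Corrected query:
SELECT c.name, p.name FROM departments p JOIN staff c ON c.dept_id = p.id

Result:
name  | name       
------+------------
Eve   | Engineering
Dave  | HR         
Alice | Finance    
Bob   | Sales      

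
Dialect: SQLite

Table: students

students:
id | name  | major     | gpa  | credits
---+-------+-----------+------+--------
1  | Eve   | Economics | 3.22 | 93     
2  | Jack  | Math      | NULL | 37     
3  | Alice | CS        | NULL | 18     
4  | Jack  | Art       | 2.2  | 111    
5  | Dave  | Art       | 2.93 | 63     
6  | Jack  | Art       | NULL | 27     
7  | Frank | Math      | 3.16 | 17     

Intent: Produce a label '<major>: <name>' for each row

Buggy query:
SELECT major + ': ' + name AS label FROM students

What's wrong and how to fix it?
Bug: '+' is numeric addition; on text columns SQLite converts them to 0 instead of concatenating

Fix: Replace + with || to concatenate text

Corrected query:
SELECT major || ': ' || name AS label FROM students

Result:
label         
--------------
Economics: Eve
Math: Jack    
CS: Alice     
Art: Jack     
Art: Dave     
Art: Jack     
Math: Frank   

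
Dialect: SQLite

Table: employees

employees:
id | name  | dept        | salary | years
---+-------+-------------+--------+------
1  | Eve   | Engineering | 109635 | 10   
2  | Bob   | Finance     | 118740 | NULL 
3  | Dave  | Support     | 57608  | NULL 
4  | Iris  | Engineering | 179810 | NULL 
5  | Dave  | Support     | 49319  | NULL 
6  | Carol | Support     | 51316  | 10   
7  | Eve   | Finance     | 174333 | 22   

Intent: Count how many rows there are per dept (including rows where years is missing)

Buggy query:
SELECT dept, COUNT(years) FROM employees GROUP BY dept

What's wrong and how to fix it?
Bug: COUNT(column) counts non-NULL values only; rows with NULL years aren't counted

Fix: Replace COUNT(years) with COUNT(*)

Corrected query:
SELECT dept, COUNT(*) FROM employees GROUP BY dept

Result:
dept        | COUNT(*)
------------+---------
Engineering | 2       
Finance     | 2       
Support     | 3       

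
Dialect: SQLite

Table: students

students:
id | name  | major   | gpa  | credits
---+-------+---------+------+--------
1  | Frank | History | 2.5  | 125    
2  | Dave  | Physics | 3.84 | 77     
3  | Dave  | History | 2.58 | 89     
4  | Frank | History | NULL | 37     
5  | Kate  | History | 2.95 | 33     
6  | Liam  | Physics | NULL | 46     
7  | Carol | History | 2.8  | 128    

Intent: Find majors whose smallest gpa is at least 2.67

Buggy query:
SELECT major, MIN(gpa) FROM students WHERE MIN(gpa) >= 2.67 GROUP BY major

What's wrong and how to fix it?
Bug: Aggregates like MIN are computed per group after WHERE runs

Fix: Replace WHERE with HAVING after the GROUP BY

Corrected query:
SELECT major, MIN(gpa) FROM students GROUP BY major HAVING MIN(gpa) >= 2.67

Result:
major   | MIN(gpa)
--------+---------
Physics | 3.84    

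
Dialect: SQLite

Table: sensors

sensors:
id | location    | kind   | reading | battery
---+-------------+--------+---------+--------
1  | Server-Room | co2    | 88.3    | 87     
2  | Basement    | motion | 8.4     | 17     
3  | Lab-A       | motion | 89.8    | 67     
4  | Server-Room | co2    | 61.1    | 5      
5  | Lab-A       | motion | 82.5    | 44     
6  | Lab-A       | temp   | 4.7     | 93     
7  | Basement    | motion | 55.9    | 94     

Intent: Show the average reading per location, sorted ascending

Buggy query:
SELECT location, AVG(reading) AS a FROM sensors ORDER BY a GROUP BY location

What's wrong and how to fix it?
Bug: ORDER BY appears before GROUP BY; SQL clause order requires GROUP BY first

Fix: Move ORDER BY to the end, after GROUP BY

Corrected query:
SELECT location, AVG(reading) AS a FROM sensors GROUP BY location ORDER BY a

Result:
location    | a    
------------+------
Basement    | 32.15
Lab-A       | 59   
Server-Room | 74.7 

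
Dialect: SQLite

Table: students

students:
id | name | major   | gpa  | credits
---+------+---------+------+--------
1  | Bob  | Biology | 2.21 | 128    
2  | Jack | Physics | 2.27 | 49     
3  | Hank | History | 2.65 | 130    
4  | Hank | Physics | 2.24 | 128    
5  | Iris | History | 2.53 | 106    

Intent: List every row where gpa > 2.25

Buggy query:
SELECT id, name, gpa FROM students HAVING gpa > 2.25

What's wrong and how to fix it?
Bug: This is a non-aggregate query (no GROUP BY, no aggregates), so in SQLite the HAVING clause is invalid here; a row-level condition belongs in WHERE

Fix: Replace HAVING with WHERE since the condition applies to individual rows

Corrected query:
SELECT id, name, gpa FROM students WHERE gpa > 2.25

Result:
id | name | gpa 
---+------+-----
2  | Jack | 2.27
3  | Hank | 2.65
5  | Iris | 2.53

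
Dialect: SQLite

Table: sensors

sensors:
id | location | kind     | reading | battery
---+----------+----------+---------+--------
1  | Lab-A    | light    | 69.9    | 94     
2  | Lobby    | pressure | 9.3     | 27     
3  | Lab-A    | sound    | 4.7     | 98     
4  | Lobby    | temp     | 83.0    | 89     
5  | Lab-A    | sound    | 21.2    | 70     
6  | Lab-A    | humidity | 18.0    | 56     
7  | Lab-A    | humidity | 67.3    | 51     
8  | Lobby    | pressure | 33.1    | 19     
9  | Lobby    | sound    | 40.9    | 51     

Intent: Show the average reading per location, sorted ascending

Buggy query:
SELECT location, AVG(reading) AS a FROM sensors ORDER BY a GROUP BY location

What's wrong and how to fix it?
Bug: ORDER BY appears before GROUP BY; SQL clause order requires GROUP BY first

Fix: Reorder: SELECT … FROM … GROUP BY … ORDER BY …

Corrected query:
SELECT location, AVG(reading) AS a FROM sensors GROUP BY location ORDER BY a

Result:
location | a     
---------+-------
Lab-A    | 36.22 
Lobby    | 41.575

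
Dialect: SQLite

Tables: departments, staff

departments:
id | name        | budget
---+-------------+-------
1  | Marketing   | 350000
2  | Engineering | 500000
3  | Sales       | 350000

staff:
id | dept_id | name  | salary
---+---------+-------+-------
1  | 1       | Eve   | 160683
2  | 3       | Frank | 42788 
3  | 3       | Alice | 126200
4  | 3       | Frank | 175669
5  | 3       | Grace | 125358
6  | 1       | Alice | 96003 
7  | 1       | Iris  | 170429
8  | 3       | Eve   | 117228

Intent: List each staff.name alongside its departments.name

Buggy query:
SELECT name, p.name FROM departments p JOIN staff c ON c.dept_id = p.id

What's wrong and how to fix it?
Bug: Both tables have a 'name' column; the unqualified reference is ambiguous

Fix: Prefix ambiguous columns with the table alias

Corrected query:
SELECT c.name, p.name FROM departments p JOIN staff c ON c.dept_id = p.id

Result:
name  | name     
------+----------
Eve   | Marketing
Frank | Sales    
Alice | Sales    
Frank | Sales    
Grace | Sales    
Alice | Marketing
Iris  | Marketing
Eve   | Sales    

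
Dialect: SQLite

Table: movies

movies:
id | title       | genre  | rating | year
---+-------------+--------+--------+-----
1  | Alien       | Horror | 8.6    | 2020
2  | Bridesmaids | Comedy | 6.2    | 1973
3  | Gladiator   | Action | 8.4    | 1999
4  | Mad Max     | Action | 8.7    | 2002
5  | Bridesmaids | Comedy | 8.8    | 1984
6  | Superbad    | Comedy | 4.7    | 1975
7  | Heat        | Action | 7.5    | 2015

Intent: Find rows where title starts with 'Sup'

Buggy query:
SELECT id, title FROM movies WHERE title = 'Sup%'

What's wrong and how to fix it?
Bug: Wildcards only work with LIKE; '=' treats '%' as a literal character

Fix: Use LIKE for wildcard pattern matching

Corrected query:
SELECT id, title FROM movies WHERE title LIKE 'Sup%'

Result:
id | title   
---+---------
6  | Superbad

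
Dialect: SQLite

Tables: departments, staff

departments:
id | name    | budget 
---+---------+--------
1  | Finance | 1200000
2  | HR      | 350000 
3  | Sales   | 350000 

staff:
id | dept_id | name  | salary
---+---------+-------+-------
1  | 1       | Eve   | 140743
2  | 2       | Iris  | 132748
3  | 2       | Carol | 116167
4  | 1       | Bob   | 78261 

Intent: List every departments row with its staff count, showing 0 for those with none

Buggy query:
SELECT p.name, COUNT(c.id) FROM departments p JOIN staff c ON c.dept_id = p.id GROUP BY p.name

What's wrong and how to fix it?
Bug: An inner join excludes parents with zero children

Fix: Switch to LEFT JOIN to retain unmatched parent rows

Corrected query:
SELECT p.name, COUNT(c.id) FROM departments p LEFT JOIN staff c ON c.dept_id = p.id GROUP BY p.name

Result:
name    | COUNT(c.id)
--------+------------
Finance | 2          
HR      | 2          
Sales   | 0          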